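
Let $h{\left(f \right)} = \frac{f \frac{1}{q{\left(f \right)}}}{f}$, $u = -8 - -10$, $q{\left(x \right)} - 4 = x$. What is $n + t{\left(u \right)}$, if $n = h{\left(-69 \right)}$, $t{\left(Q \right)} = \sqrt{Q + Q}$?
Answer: $\frac{129}{65} \approx 1.9846$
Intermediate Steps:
$q{\left(x \right)} = 4 + x$
$u = 2$ ($u = -8 + 10 = 2$)
$h{\left(f \right)} = \frac{1}{4 + f}$ ($h{\left(f \right)} = \frac{f \frac{1}{4 + f}}{f} = \frac{1}{4 + f}$)
$t{\left(Q \right)} = \sqrt{2} \sqrt{Q}$ ($t{\left(Q \right)} = \sqrt{2 Q} = \sqrt{2} \sqrt{Q}$)
$n = - \frac{1}{65}$ ($n = \frac{1}{4 - 69} = \frac{1}{-65} = - \frac{1}{65} \approx -0.015385$)
$n + t{\left(u \right)} = - \frac{1}{65} + \sqrt{2} \sqrt{2} = - \frac{1}{65} + 2 = \frac{129}{65}$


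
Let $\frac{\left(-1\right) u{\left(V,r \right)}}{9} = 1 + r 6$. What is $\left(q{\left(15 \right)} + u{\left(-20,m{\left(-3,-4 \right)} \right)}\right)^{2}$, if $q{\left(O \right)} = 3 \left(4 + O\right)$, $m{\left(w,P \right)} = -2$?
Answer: $24336$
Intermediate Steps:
$q{\left(O \right)} = 12 + 3 O$
$u{\left(V,r \right)} = -9 - 54 r$ ($u{\left(V,r \right)} = - 9 \left(1 + r 6\right) = - 9 \left(1 + 6 r\right) = -9 - 54 r$)
$\left(q{\left(15 \right)} + u{\left(-20,m{\left(-3,-4 \right)} \right)}\right)^{2} = \left(\left(12 + 3 \cdot 15\right) - -99\right)^{2} = \left(\left(12 + 45\right) + \left(-9 + 108\right)\right)^{2} = \left(57 + 99\right)^{2} = 156^{2} = 24336$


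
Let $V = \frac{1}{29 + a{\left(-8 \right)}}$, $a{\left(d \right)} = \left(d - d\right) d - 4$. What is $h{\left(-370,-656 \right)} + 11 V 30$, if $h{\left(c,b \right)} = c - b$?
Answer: $\frac{1496}{5} \approx 299.2$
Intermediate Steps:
$a{\left(d \right)} = -4$ ($a{\left(d \right)} = 0 d - 4 = 0 - 4 = -4$)
$V = \frac{1}{25}$ ($V = \frac{1}{29 - 4} = \frac{1}{25} \approx 0.04$)
$h{\left(-370,-656 \right)} + 11 V 30 = \left(-370 - -656\right) + 11 \cdot \frac{1}{25} \cdot 30 = \left(-370 + 656\right) + \frac{11}{25} \cdot 30 = 286 + \frac{66}{5} = \frac{1496}{5}$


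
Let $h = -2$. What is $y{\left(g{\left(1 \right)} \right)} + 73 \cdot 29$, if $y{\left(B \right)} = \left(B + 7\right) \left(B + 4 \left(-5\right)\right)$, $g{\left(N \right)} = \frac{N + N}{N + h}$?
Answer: $2007$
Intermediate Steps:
$g{\left(N \right)} = \frac{2 N}{-2 + N}$ ($g{\left(N \right)} = \frac{N + N}{N - 2} = \frac{2 N}{-2 + N}$)
$y{\left(B \right)} = \left(-20 + B\right) \left(7 + B\right)$ ($y{\left(B \right)} = \left(7 + B\right) \left(B - 20\right) = \left(7 + B\right) \left(-20 + B\right) = \left(-20 + B\right) \left(7 + B\right)$)
$y{\left(g{\left(1 \right)} \right)} + 73 \cdot 29 = \left(-140 + \left(2 \cdot 1 \frac{1}{-2 + 1}\right)^{2} - 13 \cdot 2 \cdot 1 \frac{1}{-2 + 1}\right) + 73 \cdot 29 = \left(-140 + \left(2 \cdot 1 \frac{1}{-1}\right)^{2} - 13 \cdot 2 \cdot 1 \frac{1}{-1}\right) + 2117 = \left(-140 + \left(2 \cdot 1 \left(-1\right)\right)^{2} - 13 \cdot 2 \cdot 1 \left(-1\right)\right) + 2117 = \left(-140 + \left(-2\right)^{2} - -26\right) + 2117 = \left(-140 + 4 + 26\right) + 2117 = -110 + 2117 = 2007$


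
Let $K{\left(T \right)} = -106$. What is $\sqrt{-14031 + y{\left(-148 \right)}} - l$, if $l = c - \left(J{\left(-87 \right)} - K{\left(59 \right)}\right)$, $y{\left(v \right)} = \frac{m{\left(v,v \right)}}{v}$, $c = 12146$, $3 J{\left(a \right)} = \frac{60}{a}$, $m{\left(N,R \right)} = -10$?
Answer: $- \frac{1047500}{87} + \frac{i \sqrt{76833386}}{74} \approx -12040.0 + 118.45 i$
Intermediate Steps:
$J{\left(a \right)} = \frac{20}{a}$ ($J{\left(a \right)} = \frac{60 \frac{1}{a}}{3} = \frac{20}{a}$)
$y{\left(v \right)} = - \frac{10}{v}$
$l = \frac{1047500}{87}$ ($l = 12146 - \left(\frac{20}{-87} - -106\right) = 12146 - \left(20 \left(- \frac{1}{87}\right) + 106\right) = 12146 - \left(- \frac{20}{87} + 106\right) = 12146 - \frac{9202}{87} = \frac{1047500}{87} \approx 12040.0$)
$\sqrt{-14031 + y{\left(-148 \right)}} - l = \sqrt{-14031 - \frac{10}{-148}} - \frac{1047500}{87} = \sqrt{-14031 - - \frac{5}{74}} - \frac{1047500}{87} = \sqrt{-14031 + \frac{5}{74}} - \frac{1047500}{87} = \sqrt{- \frac{1038289}{74}} - \frac{1047500}{87} = \frac{i \sqrt{76833386}}{74} - \frac{1047500}{87} = - \frac{1047500}{87} + \frac{i \sqrt{76833386}}{74}$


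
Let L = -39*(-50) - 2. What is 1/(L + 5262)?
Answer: 1/7210 ≈ 0.00013870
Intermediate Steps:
L = 1948 (L = 1950 - 2 = 1948)
1/(L + 5262) = 1/(1948 + 5262) = 1/7210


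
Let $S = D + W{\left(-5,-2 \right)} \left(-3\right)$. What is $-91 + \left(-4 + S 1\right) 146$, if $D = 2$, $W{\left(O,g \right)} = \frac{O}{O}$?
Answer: $-821$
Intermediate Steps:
$W{\left(O,g \right)} = 1$
$S = -1$ ($S = 2 + 1 \left(-3\right) = 2 - 3 = -1$)
$-91 + \left(-4 + S 1\right) 146 = -91 + \left(-4 - 1\right) 146 = -91 - 730 = -821$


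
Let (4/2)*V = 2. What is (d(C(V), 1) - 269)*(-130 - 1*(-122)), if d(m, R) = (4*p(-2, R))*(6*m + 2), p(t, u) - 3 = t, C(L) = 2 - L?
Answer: 1896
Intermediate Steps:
V = 1 (V = (½)*2 = 1)
p(t, u) = 3 + t
d(m, R) = 8 + 24*m (d(m, R) = (4*(3 - 2))*(6*m + 2) = (4*1)*(2 + 6*m) = 4*(2 + 6*m) = 8 + 24*m)
(d(C(V), 1) - 269)*(-130 - 1*(-122)) = ((8 + 24*(2 - 1*1)) - 269)*(-130 - 1*(-122)) = ((8 + 24*(2 - 1)) - 269)*(-130 + 122) = ((8 + 24*1) - 269)*(-8) = ((8 + 24) - 269)*(-8) = (32 - 269)*(-8) = -237*(-8) = 1896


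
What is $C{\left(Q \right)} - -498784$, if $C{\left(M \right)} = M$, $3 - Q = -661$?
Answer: $499448$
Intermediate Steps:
$Q = 664$ ($Q = 3 - -661 = 3 + 661 = 664$)
$C{\left(Q \right)} - -498784 = 664 - -498784 = 664 + 498784 = 499448$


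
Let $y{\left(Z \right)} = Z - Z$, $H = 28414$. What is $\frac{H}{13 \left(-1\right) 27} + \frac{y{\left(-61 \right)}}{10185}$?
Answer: $- \frac{28414}{351} \approx -80.952$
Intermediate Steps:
$y{\left(Z \right)} = 0$
$\frac{H}{13 \left(-1\right) 27} + \frac{y{\left(-61 \right)}}{10185} = \frac{28414}{13 \left(-1\right) 27} + \frac{0}{10185} = \frac{28414}{\left(-13\right) 27} + 0 \cdot \frac{1}{10185} = \frac{28414}{-351} + 0 = 28414 \left(- \frac{1}{351}\right) + 0 = - \frac{28414}{351} + 0 = - \frac{28414}{351}$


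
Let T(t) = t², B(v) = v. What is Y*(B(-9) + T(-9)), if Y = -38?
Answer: -2736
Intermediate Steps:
Y*(B(-9) + T(-9)) = -38*(-9 + (-9)²) = -38*(-9 + 81) = -38*72 = -2736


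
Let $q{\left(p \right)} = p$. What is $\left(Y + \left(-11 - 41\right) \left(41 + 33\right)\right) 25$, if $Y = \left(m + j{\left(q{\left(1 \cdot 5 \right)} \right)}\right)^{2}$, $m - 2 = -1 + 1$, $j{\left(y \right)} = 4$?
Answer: $-95300$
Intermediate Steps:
$m = 2$ ($m = 2 + \left(-1 + 1\right) = 2 + 0 = 2$)
$Y = 36$ ($Y = \left(2 + 4\right)^{2} = 6^{2} = 36$)
$\left(Y + \left(-11 - 41\right) \left(41 + 33\right)\right) 25 = \left(36 + \left(-11 - 41\right) \left(41 + 33\right)\right) 25 = \left(36 - 3848\right) 25 = \left(-3812\right) 25 = -95300$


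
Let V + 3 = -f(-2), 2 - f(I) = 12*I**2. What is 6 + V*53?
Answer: 2285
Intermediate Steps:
f(I) = 2 - 12*I**2
V = 43 (V = -3 - (2 - 12*(-2)**2) = -3 - (2 - 12*4) = -3 - (2 - 48) = -3 - 1*(-46) = -3 + 46 = 43)
6 + V*53 = 6 + 43*53 = 6 + 2279 = 2285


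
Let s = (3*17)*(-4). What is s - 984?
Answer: -1188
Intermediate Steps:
s = -204 (s = 51*(-4) = -204)
s - 984 = -204 - 984 = -1188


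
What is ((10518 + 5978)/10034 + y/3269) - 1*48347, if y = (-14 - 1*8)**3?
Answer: -792944961135/16400573 ≈ -48349.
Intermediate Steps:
y = -10648 (y = (-14 - 8)**3 = (-22)**3 = -10648)
((10518 + 5978)/10034 + y/3269) - 1*48347 = ((10518 + 5978)/10034 - 10648/3269) - 1*48347 = (16496*(1/10034) - 10648*1/3269) - 48347 = (8248/5017 - 10648/3269) - 48347 = -26458304/16400573 - 48347 = -792944961135/16400573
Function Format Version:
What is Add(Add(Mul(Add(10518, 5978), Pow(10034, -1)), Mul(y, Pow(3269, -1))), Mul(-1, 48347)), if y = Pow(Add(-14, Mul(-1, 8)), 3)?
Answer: Rational(-792944961135, 16400573) ≈ -48349.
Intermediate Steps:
y = -10648 (y = Pow(Add(-14, -8), 3) = Pow(-22, 3) = -10648)
Add(Add(Mul(Add(10518, 5978), Pow(10034, -1)), Mul(y, Pow(3269, -1))), Mul(-1, 48347)) = Add(Add(Mul(Add(10518, 5978), Pow(10034, -1)), Mul(-10648, Pow(3269, -1))), Mul(-1, 48347)) = Add(Add(Mul(16496, Rational(1, 10034)), Mul(-10648, Rational(1, 3269))), -48347) = Add(Add(Rational(8248, 5017), Rational(-10648, 3269)), -48347) = Add(Rational(-26458304, 16400573), -48347) = Rational(-792944961135, 16400573)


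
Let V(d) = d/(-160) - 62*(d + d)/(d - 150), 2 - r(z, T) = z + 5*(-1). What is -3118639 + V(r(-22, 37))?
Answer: -60376279189/19360 ≈ -3.1186e+6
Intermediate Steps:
r(z, T) = 7 - z (r(z, T) = 2 - (z + 5*(-1)) = 2 - (z - 5) = 2 - (-5 + z) = 2 + (5 - z) = 7 - z)
V(d) = -d/160 - 124*d/(-150 + d) (V(d) = d*(-1/160) - 62*2*d/(-150 + d) = -d/160 - 62*2*d/(-150 + d) = -d/160 - 124*d/(-150 + d))
-3118639 + V(r(-22, 37)) = -3118639 - (7 - 1*(-22))*(19690 + (7 - 1*(-22)))/(-24000 + 160*(7 - 1*(-22))) = -3118639 - (7 + 22)*(19690 + (7 + 22))/(-24000 + 160*(7 + 22)) = -3118639 - 1*29*(19690 + 29)/(-24000 + 160*29) = -3118639 - 1*29*19719/(-24000 + 4640) = -3118639 - 1*29*19719/(-19360) = -3118639 - 1*29*(-1/19360)*19719 = -3118639 + 571851/19360 = -60376279189/19360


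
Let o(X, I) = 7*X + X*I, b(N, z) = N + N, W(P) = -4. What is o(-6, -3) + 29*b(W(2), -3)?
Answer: -256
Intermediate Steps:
b(N, z) = 2*N
o(X, I) = 7*X + I*X
o(-6, -3) + 29*b(W(2), -3) = -6*(7 - 3) + 29*(2*(-4)) = -6*4 + 29*(-8) = -24 - 232 = -256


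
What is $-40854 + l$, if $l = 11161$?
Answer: $-29693$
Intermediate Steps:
$-40854 + l = -40854 + 11161 = -29693$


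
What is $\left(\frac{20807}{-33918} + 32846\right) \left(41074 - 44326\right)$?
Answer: $- \frac{603815002982}{5653} \approx -1.0681 \cdot 10^{8}$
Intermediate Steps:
$\left(\frac{20807}{-33918} + 32846\right) \left(41074 - 44326\right) = \left(20807 \left(- \frac{1}{33918}\right) + 32846\right) \left(-3252\right) = \left(- \frac{20807}{33918} + 32846\right) \left(-3252\right) = \frac{1114049821}{33918} \left(-3252\right) = - \frac{603815002982}{5653}$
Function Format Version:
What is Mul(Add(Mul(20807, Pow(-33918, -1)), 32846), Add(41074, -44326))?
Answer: Rational(-603815002982, 5653) ≈ -1.0681e+8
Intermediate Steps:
Mul(Add(Mul(20807, Pow(-33918, -1)), 32846), Add(41074, -44326)) = Mul(Add(Mul(20807, Rational(-1, 33918)), 32846), -3252) = Mul(Add(Rational(-20807, 33918), 32846), -3252) = Mul(Rational(1114049821, 33918), -3252) = Rational(-603815002982, 5653)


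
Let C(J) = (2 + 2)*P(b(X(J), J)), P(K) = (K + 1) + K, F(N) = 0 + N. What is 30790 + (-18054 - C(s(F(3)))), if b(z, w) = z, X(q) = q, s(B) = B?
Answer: 12708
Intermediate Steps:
F(N) = N
P(K) = 1 + 2*K (P(K) = (1 + K) + K = 1 + 2*K)
C(J) = 4 + 8*J (C(J) = (2 + 2)*(1 + 2*J) = 4*(1 + 2*J) = 4 + 8*J)
30790 + (-18054 - C(s(F(3)))) = 30790 + (-18054 - (4 + 8*3)) = 30790 + (-18054 - (4 + 24)) = 30790 + (-18054 - 1*28) = 30790 + (-18054 - 28) = 30790 - 18082 = 12708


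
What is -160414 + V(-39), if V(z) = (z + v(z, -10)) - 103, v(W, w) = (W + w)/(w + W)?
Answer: -160555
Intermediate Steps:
v(W, w) = 1 (v(W, w) = (W + w)/(W + w) = 1)
V(z) = -102 + z (V(z) = (z + 1) - 103 = (1 + z) - 103 = -102 + z)
-160414 + V(-39) = -160414 + (-102 - 39) = -160414 - 141 = -160555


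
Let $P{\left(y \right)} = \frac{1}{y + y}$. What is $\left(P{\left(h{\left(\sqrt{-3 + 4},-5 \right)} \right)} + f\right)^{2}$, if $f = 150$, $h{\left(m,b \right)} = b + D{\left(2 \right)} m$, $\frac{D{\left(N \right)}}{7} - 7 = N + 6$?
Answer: $\frac{900060001}{40000} \approx 22502.0$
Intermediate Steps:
$D{\left(N \right)} = 91 + 7 N$ ($D{\left(N \right)} = 49 + 7 \left(N + 6\right) = 49 + 7 \left(6 + N\right) = 49 + \left(42 + 7 N\right) = 91 + 7 N$)
$h{\left(m,b \right)} = b + 105 m$ ($h{\left(m,b \right)} = b + \left(91 + 7 \cdot 2\right) m = b + \left(91 + 14\right) m = b + 105 m$)
$P{\left(y \right)} = \frac{1}{2 y}$
$\left(P{\left(h{\left(\sqrt{-3 + 4},-5 \right)} \right)} + f\right)^{2} = \left(\frac{1}{2 \left(-5 + 105 \sqrt{-3 + 4}\right)} + 150\right)^{2} = \left(\frac{1}{2 \left(-5 + 105 \sqrt{1}\right)} + 150\right)^{2} = \left(\frac{1}{2 \left(-5 + 105 \cdot 1\right)} + 150\right)^{2} = \left(\frac{1}{2 \left(-5 + 105\right)} + 150\right)^{2} = \left(\frac{1}{2 \cdot 100} + 150\right)^{2} = \left(\frac{1}{2} \cdot \frac{1}{100} + 150\right)^{2} = \left(\frac{1}{200} + 150\right)^{2} = \left(\frac{30001}{200}\right)^{2} = \frac{900060001}{40000}$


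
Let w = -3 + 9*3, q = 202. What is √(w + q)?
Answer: √226 ≈ 15.033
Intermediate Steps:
w = 24 (w = -3 + 27 = 24)
√(w + q) = √(24 + 202) = √226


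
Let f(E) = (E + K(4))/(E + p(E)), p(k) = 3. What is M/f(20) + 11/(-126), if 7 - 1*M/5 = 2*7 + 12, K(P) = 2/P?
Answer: -551071/5166 ≈ -106.67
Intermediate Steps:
f(E) = (1/2 + E)/(3 + E) (f(E) = (E + 2/4)/(E + 3) = (E + 2*(1/4))/(3 + E) = (E + 1/2)/(3 + E) = (1/2 + E)/(3 + E))
M = -95 (M = 35 - 5*(2*7 + 12) = 35 - 5*(14 + 12) = 35 - 5*26 = 35 - 130 = -95)
M/f(20) + 11/(-126) = -95*(3 + 20)/(1/2 + 20) + 11/(-126) = -95/((41/2)/23) + 11*(-1/126) = -95/((1/23)*(41/2)) - 11/126 = -95/41/46 - 11/126 = -95*46/41 - 11/126 = -4370/41 - 11/126 = -551071/5166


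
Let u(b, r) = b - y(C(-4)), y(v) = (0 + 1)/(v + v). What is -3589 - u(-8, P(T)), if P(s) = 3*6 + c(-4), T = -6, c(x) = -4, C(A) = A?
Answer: -28649/8 ≈ -3581.1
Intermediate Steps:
y(v) = 1/(2*v)
P(s) = 14 (P(s) = 3*6 - 4 = 18 - 4 = 14)
u(b, r) = ⅛ + b (u(b, r) = b - 1/(2*(-4)) = b - (-1)/(2*4) = b - 1*(-⅛) = b + ⅛ = ⅛ + b)
-3589 - u(-8, P(T)) = -3589 - (⅛ - 8) = -3589 - 1*(-63/8) = -3589 + 63/8 = -28649/8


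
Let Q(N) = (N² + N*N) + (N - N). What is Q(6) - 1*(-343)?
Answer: 415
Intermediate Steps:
Q(N) = 2*N² (Q(N) = (N² + N²) + 0 = 2*N² + 0 = 2*N²)
Q(6) - 1*(-343) = 2*6² - 1*(-343) = 2*36 + 343 = 72 + 343 = 415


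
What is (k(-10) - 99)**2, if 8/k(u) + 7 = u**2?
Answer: 84621601/8649 ≈ 9784.0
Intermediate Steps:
k(u) = 8/(-7 + u**2)
(k(-10) - 99)**2 = (8/(-7 + (-10)**2) - 99)**2 = (8/(-7 + 100) - 99)**2 = (8/93 - 99)**2 = (-9199/93)**2 = 84621601/8649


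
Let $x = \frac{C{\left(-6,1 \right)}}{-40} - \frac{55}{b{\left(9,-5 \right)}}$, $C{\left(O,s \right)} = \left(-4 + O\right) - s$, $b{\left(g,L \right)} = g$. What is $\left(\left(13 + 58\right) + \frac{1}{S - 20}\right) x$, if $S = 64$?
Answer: $- \frac{119375}{288} \approx -414.5$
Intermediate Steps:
$C{\left(O,s \right)} = -4 + O - s$
$x = - \frac{2101}{360}$ ($x = \frac{-4 - 6 - 1}{-40} - \frac{55}{9} = \left(-4 - 6 - 1\right) \left(- \frac{1}{40}\right) - \frac{55}{9} = \left(-11\right) \left(- \frac{1}{40}\right) - \frac{55}{9} = \frac{11}{40} - \frac{55}{9} = - \frac{2101}{360} \approx -5.8361$)
$\left(\left(13 + 58\right) + \frac{1}{S - 20}\right) x = \left(\left(13 + 58\right) + \frac{1}{64 - 20}\right) \left(- \frac{2101}{360}\right) = \left(71 + \frac{1}{44}\right) \left(- \frac{2101}{360}\right) = \frac{3125}{44} \left(- \frac{2101}{360}\right) = - \frac{119375}{288}$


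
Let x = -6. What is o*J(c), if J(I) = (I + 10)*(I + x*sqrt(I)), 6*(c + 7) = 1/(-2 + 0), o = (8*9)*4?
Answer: -5950 - 840*I*sqrt(255) ≈ -5950.0 - 13414.0*I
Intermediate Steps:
o = 288 (o = 72*4 = 288)
c = -85/12 (c = -7 + 1/(6*(-2 + 0)) = -7 + (1/6)/(-2) = -7 + (1/6)*(-1/2) = -7 - 1/12 = -85/12 ≈ -7.0833)
J(I) = (10 + I)*(I - 6*sqrt(I)) (J(I) = (I + 10)*(I - 6*sqrt(I)) = (10 + I)*(I - 6*sqrt(I)))
o*J(c) = 288*((-85/12)**2 - 10*I*sqrt(255) - (-85)*I*sqrt(255)/12 + 10*(-85/12)) = 288*(7225/144 - 10*I*sqrt(255) - (-85)*I*sqrt(255)/12 - 425/6) = 288*(7225/144 - 10*I*sqrt(255) + 85*I*sqrt(255)/12 - 425/6) = 288*(-2975/144 - 35*I*sqrt(255)/12) = -5950 - 840*I*sqrt(255)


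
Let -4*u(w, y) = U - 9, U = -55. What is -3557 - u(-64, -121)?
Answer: -3573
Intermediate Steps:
u(w, y) = 16 (u(w, y) = -(-55 - 9)/4 = -¼*(-64) = 16)
-3557 - u(-64, -121) = -3557 - 1*16 = -3557 - 16 = -3573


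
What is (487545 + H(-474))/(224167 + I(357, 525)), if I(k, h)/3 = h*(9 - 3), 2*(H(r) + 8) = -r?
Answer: 487774/233617 ≈ 2.0879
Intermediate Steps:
H(r) = -8 - r/2 (H(r) = -8 + (-r)/2 = -8 - r/2)
I(k, h) = 18*h (I(k, h) = 3*(h*(9 - 3)) = 3*(h*6) = 3*(6*h) = 18*h)
(487545 + H(-474))/(224167 + I(357, 525)) = (487545 + (-8 - ½*(-474)))/(224167 + 18*525) = (487545 + (-8 + 237))/(224167 + 9450) = (487545 + 229)/233617 = 487774*(1/233617) = 487774/233617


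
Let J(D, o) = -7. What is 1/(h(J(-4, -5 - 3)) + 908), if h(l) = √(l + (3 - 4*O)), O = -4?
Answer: 227/206113 - √3/412226 ≈ 0.0010971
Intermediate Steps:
h(l) = √(19 + l) (h(l) = √(l + (3 - 4*(-4))) = √(l + (3 + 16)) = √(l + 19) = √(19 + l))
1/(h(J(-4, -5 - 3)) + 908) = 1/(√(19 - 7) + 908) = 1/(√12 + 908) = 1/(2*√3 + 908) = 1/(908 + 2*√3)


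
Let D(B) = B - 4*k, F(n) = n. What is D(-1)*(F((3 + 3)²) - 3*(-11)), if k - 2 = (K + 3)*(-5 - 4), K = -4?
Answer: -3105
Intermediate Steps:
k = 11 (k = 2 + (-4 + 3)*(-5 - 4) = 2 - 1*(-9) = 2 + 9 = 11)
D(B) = -44 + B (D(B) = B - 4*11 = B - 44 = -44 + B)
D(-1)*(F((3 + 3)²) - 3*(-11)) = (-44 - 1)*((3 + 3)² - 3*(-11)) = -45*(6² + 33) = -45*(36 + 33) = -45*69 = -3105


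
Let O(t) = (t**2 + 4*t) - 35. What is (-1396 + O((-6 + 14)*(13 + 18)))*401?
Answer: 24487065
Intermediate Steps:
O(t) = -35 + t**2 + 4*t
(-1396 + O((-6 + 14)*(13 + 18)))*401 = (-1396 + (-35 + ((-6 + 14)*(13 + 18))**2 + 4*((-6 + 14)*(13 + 18))))*401 = (-1396 + (-35 + (8*31)**2 + 4*(8*31)))*401 = (-1396 + (-35 + 248**2 + 4*248))*401 = (-1396 + (-35 + 61504 + 992))*401 = (-1396 + 62461)*401 = 61065*401 = 24487065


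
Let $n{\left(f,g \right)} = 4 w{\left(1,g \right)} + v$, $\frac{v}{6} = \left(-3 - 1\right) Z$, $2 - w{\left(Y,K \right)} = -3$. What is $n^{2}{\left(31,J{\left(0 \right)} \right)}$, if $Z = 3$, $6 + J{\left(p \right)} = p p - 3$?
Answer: $2704$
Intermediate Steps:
$J{\left(p \right)} = -9 + p^{2}$ ($J{\left(p \right)} = -6 + \left(p p - 3\right) = -6 + \left(p^{2} - 3\right) = -6 + \left(-3 + p^{2}\right) = -9 + p^{2}$)
$w{\left(Y,K \right)} = 5$ ($w{\left(Y,K \right)} = 2 - -3 = 2 + 3 = 5$)
$v = -72$ ($v = 6 \left(-3 - 1\right) 3 = 6 \left(\left(-4\right) 3\right) = 6 \left(-12\right) = -72$)
$n{\left(f,g \right)} = -52$ ($n{\left(f,g \right)} = 4 \cdot 5 - 72 = 20 - 72 = -52$)
$n^{2}{\left(31,J{\left(0 \right)} \right)} = \left(-52\right)^{2} = 2704$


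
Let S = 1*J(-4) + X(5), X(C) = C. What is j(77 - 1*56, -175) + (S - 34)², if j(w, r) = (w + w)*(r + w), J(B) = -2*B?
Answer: -6027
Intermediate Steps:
j(w, r) = 2*w*(r + w) (j(w, r) = (2*w)*(r + w) = 2*w*(r + w))
S = 13 (S = 1*(-2*(-4)) + 5 = 1*8 + 5 = 8 + 5 = 13)
j(77 - 1*56, -175) + (S - 34)² = 2*(77 - 1*56)*(-175 + (77 - 1*56)) + (13 - 34)² = 2*(77 - 56)*(-175 + (77 - 56)) + (-21)² = 2*21*(-175 + 21) + 441 = 2*21*(-154) + 441 = -6468 + 441 = -6027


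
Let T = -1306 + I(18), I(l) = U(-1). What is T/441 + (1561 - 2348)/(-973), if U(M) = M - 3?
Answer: -132509/61299 ≈ -2.1617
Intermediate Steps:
U(M) = -3 + M
I(l) = -4 (I(l) = -3 - 1 = -4)
T = -1310 (T = -1306 - 4 = -1310)
T/441 + (1561 - 2348)/(-973) = -1310/441 + (1561 - 2348)/(-973) = -1310*1/441 - 787*(-1/973) = -1310/441 + 787/973 = -132509/61299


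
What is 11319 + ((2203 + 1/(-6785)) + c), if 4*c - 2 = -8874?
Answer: 76697639/6785 ≈ 11304.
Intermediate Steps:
c = -2218 (c = ½ + (¼)*(-8874) = ½ - 4437/2 = -2218)
11319 + ((2203 + 1/(-6785)) + c) = 11319 + ((2203 + 1/(-6785)) - 2218) = 11319 + ((2203 - 1/6785) - 2218) = 11319 + (14947354/6785 - 2218) = 11319 - 101776/6785 = 76697639/6785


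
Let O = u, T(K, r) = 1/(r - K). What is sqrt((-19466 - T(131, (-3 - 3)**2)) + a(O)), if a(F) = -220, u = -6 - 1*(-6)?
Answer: I*sqrt(177666055)/95 ≈ 140.31*I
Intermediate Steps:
u = 0 (u = -6 + 6 = 0)
O = 0
sqrt((-19466 - T(131, (-3 - 3)**2)) + a(O)) = sqrt((-19466 - 1/((-3 - 3)**2 - 1*131)) - 220) = sqrt((-19466 - 1/((-6)**2 - 131)) - 220) = sqrt((-19466 - 1/(36 - 131)) - 220) = sqrt((-19466 - 1/(-95)) - 220) = sqrt((-19466 - 1*(-1/95)) - 220) = sqrt((-19466 + 1/95) - 220) = sqrt(-1849269/95 - 220) = sqrt(-1870169/95) = I*sqrt(177666055)/95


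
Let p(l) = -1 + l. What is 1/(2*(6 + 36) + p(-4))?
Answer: 1/79 ≈ 0.012658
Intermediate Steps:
1/(2*(6 + 36) + p(-4)) = 1/(2*(6 + 36) + (-1 - 4)) = 1/(2*42 - 5) = 1/(84 - 5) = 1/79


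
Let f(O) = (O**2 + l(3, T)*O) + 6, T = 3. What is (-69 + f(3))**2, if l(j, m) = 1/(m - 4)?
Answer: 3249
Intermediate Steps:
l(j, m) = 1/(-4 + m)
f(O) = 6 + O**2 - O (f(O) = (O**2 + O/(-4 + 3)) + 6 = (O**2 + O/(-1)) + 6 = (O**2 - O) + 6 = 6 + O**2 - O)
(-69 + f(3))**2 = (-69 + (6 + 3**2 - 1*3))**2 = (-69 + (6 + 9 - 3))**2 = (-69 + 12)**2 = (-57)**2 = 3249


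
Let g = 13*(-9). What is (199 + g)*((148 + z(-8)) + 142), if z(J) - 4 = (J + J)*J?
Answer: 34604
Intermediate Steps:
z(J) = 4 + 2*J**2 (z(J) = 4 + (J + J)*J = 4 + (2*J)*J = 4 + 2*J**2)
g = -117
(199 + g)*((148 + z(-8)) + 142) = (199 - 117)*((148 + (4 + 2*(-8)**2)) + 142) = 82*((148 + (4 + 2*64)) + 142) = 82*((148 + (4 + 128)) + 142) = 82*((148 + 132) + 142) = 82*(280 + 142) = 82*422 = 34604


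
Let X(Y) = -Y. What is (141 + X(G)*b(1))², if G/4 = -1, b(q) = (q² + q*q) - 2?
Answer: 19881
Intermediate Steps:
b(q) = -2 + 2*q² (b(q) = (q² + q²) - 2 = 2*q² - 2 = -2 + 2*q²)
G = -4 (G = 4*(-1) = -4)
(141 + X(G)*b(1))² = (141 + (-1*(-4))*(-2 + 2*1²))² = (141 + 4*(-2 + 2*1))² = (141 + 4*(-2 + 2))² = (141 + 4*0)² = (141 + 0)² = 141² = 19881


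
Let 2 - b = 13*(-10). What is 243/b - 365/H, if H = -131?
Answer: 26671/5764 ≈ 4.6272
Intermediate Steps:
b = 132 (b = 2 - 13*(-10) = 2 - 1*(-130) = 2 + 130 = 132)
243/b - 365/H = 243/132 - 365/(-131) = 243*(1/132) - 365*(-1/131) = 81/44 + 365/131 = 26671/5764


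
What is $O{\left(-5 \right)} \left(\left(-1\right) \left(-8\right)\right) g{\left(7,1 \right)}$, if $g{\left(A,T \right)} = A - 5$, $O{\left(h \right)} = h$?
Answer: $-80$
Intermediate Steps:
$g{\left(A,T \right)} = -5 + A$
$O{\left(-5 \right)} \left(\left(-1\right) \left(-8\right)\right) g{\left(7,1 \right)} = - 5 \left(\left(-1\right) \left(-8\right)\right) \left(-5 + 7\right) = \left(-5\right) 8 \cdot 2 = \left(-40\right) 2 = -80$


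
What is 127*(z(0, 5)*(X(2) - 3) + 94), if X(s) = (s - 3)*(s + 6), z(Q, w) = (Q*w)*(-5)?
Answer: 11938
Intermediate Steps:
z(Q, w) = -5*Q*w
X(s) = (-3 + s)*(6 + s)
127*(z(0, 5)*(X(2) - 3) + 94) = 127*((-5*0*5)*((-18 + 2² + 3*2) - 3) + 94) = 127*(0*((-18 + 4 + 6) - 3) + 94) = 127*(0*(-8 - 3) + 94) = 127*(0*(-11) + 94) = 127*(0 + 94) = 127*94 = 11938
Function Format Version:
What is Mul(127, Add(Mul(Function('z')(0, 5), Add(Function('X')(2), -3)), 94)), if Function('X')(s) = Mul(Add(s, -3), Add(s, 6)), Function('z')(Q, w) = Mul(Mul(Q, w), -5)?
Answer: 11938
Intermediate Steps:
Function('z')(Q, w) = Mul(-5, Q, w)
Function('X')(s) = Mul(Add(-3, s), Add(6, s))
Mul(127, Add(Mul(Function('z')(0, 5), Add(Function('X')(2), -3)), 94)) = Mul(127, Add(Mul(Mul(-5, 0, 5), Add(Add(-18, Pow(2, 2), Mul(3, 2)), -3)), 94)) = Mul(127, Add(Mul(0, Add(Add(-18, 4, 6), -3)), 94)) = Mul(127, Add(Mul(0, Add(-8, -3)), 94)) = Mul(127, Add(Mul(0, -11), 94)) = Mul(127, Add(0, 94)) = Mul(127, 94) = 11938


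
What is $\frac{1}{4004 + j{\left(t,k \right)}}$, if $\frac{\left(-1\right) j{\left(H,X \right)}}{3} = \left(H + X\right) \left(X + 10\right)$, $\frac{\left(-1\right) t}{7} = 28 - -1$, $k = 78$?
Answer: $\frac{1}{37004} \approx 2.7024 \cdot 10^{-5}$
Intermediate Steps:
$t = -203$ ($t = - 7 \left(28 - -1\right) = - 7 \left(28 + 1\right) = \left(-7\right) 29 = -203$)
$j{\left(H,X \right)} = - 3 \left(10 + X\right) \left(H + X\right)$ ($j{\left(H,X \right)} = - 3 \left(H + X\right) \left(X + 10\right) = - 3 \left(H + X\right) \left(10 + X\right) = - 3 \left(10 + X\right) \left(H + X\right)$)
$\frac{1}{4004 + j{\left(t,k \right)}} = \frac{1}{4004 - \left(-3750 - 47502 + 18252\right)} = \frac{1}{4004 + \left(6090 - 2340 - 18252 + 47502\right)} = \frac{1}{4004 + 33000} = \frac{1}{37004}$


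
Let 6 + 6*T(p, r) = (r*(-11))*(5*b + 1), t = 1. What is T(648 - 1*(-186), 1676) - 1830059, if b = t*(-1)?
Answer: -5453308/3 ≈ -1.8178e+6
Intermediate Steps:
b = -1 (b = 1*(-1) = -1)
T(p, r) = -1 + 22*r/3 (T(p, r) = -1 + ((r*(-11))*(5*(-1) + 1))/6 = -1 + ((-11*r)*(-5 + 1))/6 = -1 + (-11*r*(-4))/6 = -1 + (44*r)/6 = -1 + 22*r/3)
T(648 - 1*(-186), 1676) - 1830059 = (-1 + (22/3)*1676) - 1830059 = (-1 + 36872/3) - 1830059 = 36869/3 - 1830059 = -5453308/3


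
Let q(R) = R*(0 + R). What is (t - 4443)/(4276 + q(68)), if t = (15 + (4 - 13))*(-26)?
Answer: -4599/8900 ≈ -0.51674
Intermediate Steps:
t = -156 (t = (15 - 9)*(-26) = 6*(-26) = -156)
q(R) = R² (q(R) = R*R = R²)
(t - 4443)/(4276 + q(68)) = (-156 - 4443)/(4276 + 68²) = -4599/(4276 + 4624) = -4599/8900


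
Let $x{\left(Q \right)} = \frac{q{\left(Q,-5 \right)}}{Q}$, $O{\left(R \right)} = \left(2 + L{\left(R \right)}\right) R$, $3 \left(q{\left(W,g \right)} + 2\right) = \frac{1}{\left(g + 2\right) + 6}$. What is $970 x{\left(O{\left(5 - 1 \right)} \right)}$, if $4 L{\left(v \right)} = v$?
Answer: $- \frac{8245}{54} \approx -152.69$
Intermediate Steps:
$L{\left(v \right)} = \frac{v}{4}$
$q{\left(W,g \right)} = -2 + \frac{1}{3 \left(8 + g\right)}$ ($q{\left(W,g \right)} = -2 + \frac{1}{3 \left(\left(g + 2\right) + 6\right)} = -2 + \frac{1}{3 \left(\left(2 + g\right) + 6\right)} = -2 + \frac{1}{3 \left(8 + g\right)}$)
$O{\left(R \right)} = R \left(2 + \frac{R}{4}\right)$ ($O{\left(R \right)} = \left(2 + \frac{R}{4}\right) R = R \left(2 + \frac{R}{4}\right)$)
$x{\left(Q \right)} = - \frac{17}{9 Q}$ ($x{\left(Q \right)} = \frac{\frac{1}{3} \frac{1}{8 - 5} \left(-47 - -30\right)}{Q} = \frac{\frac{1}{3} \cdot \frac{1}{3} \left(-47 + 30\right)}{Q} = \frac{\frac{1}{3} \cdot \frac{1}{3} \left(-17\right)}{Q} = - \frac{17}{9 Q}$)
$970 x{\left(O{\left(5 - 1 \right)} \right)} = 970 \left(- \frac{17}{9 \frac{\left(5 - 1\right) \left(8 + \left(5 - 1\right)\right)}{4}}\right) = 970 \left(- \frac{17}{9 \cdot \frac{1}{4} \cdot 4 \left(8 + 4\right)}\right) = 970 \left(- \frac{17}{9 \cdot \frac{1}{4} \cdot 4 \cdot 12}\right) = 970 \left(- \frac{17}{9 \cdot 12}\right) = 970 \left(\left(- \frac{17}{9}\right) \frac{1}{12}\right) = 970 \left(- \frac{17}{108}\right) = - \frac{8245}{54}$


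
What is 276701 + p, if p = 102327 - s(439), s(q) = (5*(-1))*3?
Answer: 379043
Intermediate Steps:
s(q) = -15 (s(q) = -5*3 = -15)
p = 102342 (p = 102327 - 1*(-15) = 102327 + 15 = 102342)
276701 + p = 276701 + 102342 = 379043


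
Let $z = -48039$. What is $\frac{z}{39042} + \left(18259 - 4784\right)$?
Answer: $\frac{175347637}{13014} \approx 13474.0$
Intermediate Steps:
$\frac{z}{39042} + \left(18259 - 4784\right) = - \frac{48039}{39042} + \left(18259 - 4784\right) = \left(-48039\right) \frac{1}{39042} + \left(18259 - 4784\right) = - \frac{16013}{13014} + 13475 = \frac{175347637}{13014}$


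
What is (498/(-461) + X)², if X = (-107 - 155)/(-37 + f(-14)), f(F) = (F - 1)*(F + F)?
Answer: 97042218256/31174492969 ≈ 3.1129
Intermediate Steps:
f(F) = 2*F*(-1 + F) (f(F) = (-1 + F)*(2*F) = 2*F*(-1 + F))
X = -262/383 (X = (-107 - 155)/(-37 + 2*(-14)*(-1 - 14)) = -262/(-37 + 2*(-14)*(-15)) = -262/(-37 + 420) = -262/383 ≈ -0.68407)
(498/(-461) + X)² = (498/(-461) - 262/383)² = (498*(-1/461) - 262/383)² = (-498/461 - 262/383)² = (-311516/176563)² = 97042218256/31174492969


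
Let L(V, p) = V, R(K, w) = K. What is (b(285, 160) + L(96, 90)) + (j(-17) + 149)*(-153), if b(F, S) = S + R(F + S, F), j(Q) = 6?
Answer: -23014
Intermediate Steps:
b(F, S) = F + 2*S (b(F, S) = S + (F + S) = F + 2*S)
(b(285, 160) + L(96, 90)) + (j(-17) + 149)*(-153) = ((285 + 2*160) + 96) + (6 + 149)*(-153) = ((285 + 320) + 96) + 155*(-153) = (605 + 96) - 23715 = 701 - 23715 = -23014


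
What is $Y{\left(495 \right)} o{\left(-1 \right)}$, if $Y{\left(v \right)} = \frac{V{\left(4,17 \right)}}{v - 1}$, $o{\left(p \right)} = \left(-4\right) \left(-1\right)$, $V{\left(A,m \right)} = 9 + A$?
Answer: $\frac{2}{19} \approx 0.10526$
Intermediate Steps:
$o{\left(p \right)} = 4$
$Y{\left(v \right)} = \frac{13}{-1 + v}$ ($Y{\left(v \right)} = \frac{9 + 4}{v - 1} = \frac{1}{v + \left(-4 + 3\right)} 13 = \frac{1}{v - 1} \cdot 13 = \frac{1}{-1 + v} 13 = \frac{13}{-1 + v}$)
$Y{\left(495 \right)} o{\left(-1 \right)} = \frac{13}{-1 + 495} \cdot 4 = \frac{13}{494} \cdot 4 = 13 \cdot \frac{1}{494} \cdot 4 = \frac{1}{38} \cdot 4 = \frac{2}{19}$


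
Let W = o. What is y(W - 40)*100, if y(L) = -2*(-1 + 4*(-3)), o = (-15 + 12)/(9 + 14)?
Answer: 2600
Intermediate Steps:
o = -3/23 ≈ -0.13043
W = -3/23 ≈ -0.13043
y(L) = 26 (y(L) = -2*(-1 - 12) = -2*(-13) = 26)
y(W - 40)*100 = 26*100 = 2600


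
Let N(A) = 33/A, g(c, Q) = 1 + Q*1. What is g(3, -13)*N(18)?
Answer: -22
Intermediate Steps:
g(c, Q) = 1 + Q
g(3, -13)*N(18) = (1 - 13)*(33/18) = -396/18 = -12*11/6 = -22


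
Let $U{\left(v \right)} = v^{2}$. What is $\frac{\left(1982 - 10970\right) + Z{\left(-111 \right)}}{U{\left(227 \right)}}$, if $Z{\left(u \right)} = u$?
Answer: $- \frac{9099}{51529} \approx -0.17658$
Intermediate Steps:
$\frac{\left(1982 - 10970\right) + Z{\left(-111 \right)}}{U{\left(227 \right)}} = \frac{\left(1982 - 10970\right) - 111}{227^{2}} = \frac{-8988 - 111}{51529} = \left(-9099\right) \frac{1}{51529} = - \frac{9099}{51529}$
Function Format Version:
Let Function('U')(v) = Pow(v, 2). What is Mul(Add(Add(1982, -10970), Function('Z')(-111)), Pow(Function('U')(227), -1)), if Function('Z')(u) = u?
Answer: Rational(-9099, 51529) ≈ -0.17658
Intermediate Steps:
Mul(Add(Add(1982, -10970), Function('Z')(-111)), Pow(Function('U')(227), -1)) = Mul(Add(Add(1982, -10970), -111), Pow(Pow(227, 2), -1)) = Mul(Add(-8988, -111), Pow(51529, -1)) = Mul(-9099, Rational(1, 51529)) = Rational(-9099, 51529)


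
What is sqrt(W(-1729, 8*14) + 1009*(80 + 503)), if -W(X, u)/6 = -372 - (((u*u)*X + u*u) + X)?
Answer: I*sqrt(129476087) ≈ 11379.0*I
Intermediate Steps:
W(X, u) = 2232 + 6*X + 6*u**2 + 6*X*u**2 (W(X, u) = -6*(-372 - (((u*u)*X + u*u) + X)) = -6*(-372 - ((u**2*X + u**2) + X)) = -6*(-372 - ((X*u**2 + u**2) + X)) = -6*(-372 - ((u**2 + X*u**2) + X)) = -6*(-372 - (X + u**2 + X*u**2)) = -6*(-372 + (-X - u**2 - X*u**2)) = -6*(-372 - X - u**2 - X*u**2) = 2232 + 6*X + 6*u**2 + 6*X*u**2)
sqrt(W(-1729, 8*14) + 1009*(80 + 503)) = sqrt((2232 + 6*(-1729) + 6*(8*14)**2 + 6*(-1729)*(8*14)**2) + 1009*(80 + 503)) = sqrt((2232 - 10374 + 6*112**2 + 6*(-1729)*112**2) + 1009*583) = sqrt((2232 - 10374 + 6*12544 + 6*(-1729)*12544) + 588247) = sqrt((2232 - 10374 + 75264 - 130131456) + 588247) = sqrt(-130064334 + 588247) = sqrt(-129476087) = I*sqrt(129476087)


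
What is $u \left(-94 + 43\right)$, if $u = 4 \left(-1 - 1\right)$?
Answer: $408$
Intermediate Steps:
$u = -8$ ($u = 4 \left(-2\right) = -8$)
$u \left(-94 + 43\right) = - 8 \left(-94 + 43\right) = \left(-8\right) \left(-51\right) = 408$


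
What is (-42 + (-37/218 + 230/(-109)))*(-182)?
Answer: 878423/109 ≈ 8058.9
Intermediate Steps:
(-42 + (-37/218 + 230/(-109)))*(-182) = (-42 + (-37*1/218 + 230*(-1/109)))*(-182) = (-42 + (-37/218 - 230/109))*(-182) = (-42 - 497/218)*(-182) = -9653/218*(-182) = 878423/109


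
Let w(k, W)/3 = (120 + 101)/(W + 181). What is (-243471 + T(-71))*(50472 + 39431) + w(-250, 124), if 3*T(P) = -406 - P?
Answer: -20037413418431/915 ≈ -2.1899e+10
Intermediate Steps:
T(P) = -406/3 - P/3 (T(P) = (-406 - P)/3 = -406/3 - P/3)
w(k, W) = 663/(181 + W) (w(k, W) = 3*((120 + 101)/(W + 181)) = 3*(221/(181 + W)) = 663/(181 + W))
(-243471 + T(-71))*(50472 + 39431) + w(-250, 124) = (-243471 + (-406/3 - ⅓*(-71)))*(50472 + 39431) + 663/(181 + 124) = (-243471 + (-406/3 + 71/3))*89903 + 663/305 = (-243471 - 335/3)*89903 + 663*(1/305) = -730748/3*89903 + 663/305 = -65696437444/3 + 663/305 = -20037413418431/915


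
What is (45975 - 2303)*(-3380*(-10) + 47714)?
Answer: 3559879408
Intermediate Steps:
(45975 - 2303)*(-3380*(-10) + 47714) = 43672*(33800 + 47714) = 43672*81514 = 3559879408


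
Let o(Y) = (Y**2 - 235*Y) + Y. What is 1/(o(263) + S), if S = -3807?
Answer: 1/3820 ≈ 0.00026178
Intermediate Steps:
o(Y) = Y**2 - 234*Y
1/(o(263) + S) = 1/(263*(-234 + 263) - 3807) = 1/(263*29 - 3807) = 1/(7627 - 3807) = 1/3820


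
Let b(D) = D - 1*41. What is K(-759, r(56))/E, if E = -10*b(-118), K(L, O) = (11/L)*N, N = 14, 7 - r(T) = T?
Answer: -7/54855 ≈ -0.00012761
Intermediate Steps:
r(T) = 7 - T
b(D) = -41 + D (b(D) = D - 41 = -41 + D)
K(L, O) = 154/L (K(L, O) = (11/L)*14 = 154/L)
E = 1590 (E = -10*(-41 - 118) = -10*(-159) = 1590)
K(-759, r(56))/E = (154/(-759))/1590 = (154*(-1/759))*(1/1590) = -14/69*1/1590 = -7/54855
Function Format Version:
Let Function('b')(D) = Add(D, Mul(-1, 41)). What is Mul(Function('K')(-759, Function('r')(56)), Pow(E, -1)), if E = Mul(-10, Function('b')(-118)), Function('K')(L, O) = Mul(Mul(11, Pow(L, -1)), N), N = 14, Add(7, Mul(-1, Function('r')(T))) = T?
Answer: Rational(-7, 54855) ≈ -0.00012761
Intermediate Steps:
Function('r')(T) = Add(7, Mul(-1, T))
Function('b')(D) = Add(-41, D) (Function('b')(D) = Add(D, -41) = Add(-41, D))
Function('K')(L, O) = Mul(154, Pow(L, -1)) (Function('K')(L, O) = Mul(Mul(11, Pow(L, -1)), 14) = Mul(154, Pow(L, -1)))
E = 1590 (E = Mul(-10, Add(-41, -118)) = Mul(-10, -159) = 1590)
Mul(Function('K')(-759, Function('r')(56)), Pow(E, -1)) = Mul(Mul(154, Pow(-759, -1)), Pow(1590, -1)) = Mul(Mul(154, Rational(-1, 759)), Rational(1, 1590)) = Mul(Rational(-14, 69), Rational(1, 1590)) = Rational(-7, 54855)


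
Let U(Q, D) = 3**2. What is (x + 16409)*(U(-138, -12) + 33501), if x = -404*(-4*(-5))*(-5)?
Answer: 1903669590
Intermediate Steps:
U(Q, D) = 9
x = 40400 (x = -8080*(-5) = -404*(-100) = 40400)
(x + 16409)*(U(-138, -12) + 33501) = (40400 + 16409)*(9 + 33501) = 56809*33510 = 1903669590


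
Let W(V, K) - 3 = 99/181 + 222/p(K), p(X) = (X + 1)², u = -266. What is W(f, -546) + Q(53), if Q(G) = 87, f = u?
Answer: 4867982907/53761525 ≈ 90.548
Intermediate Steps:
p(X) = (1 + X)²
f = -266
W(V, K) = 642/181 + 222/(1 + K)² (W(V, K) = 3 + (99/181 + 222/((1 + K)²)) = 3 + (99*(1/181) + 222/(1 + K)²) = 3 + (99/181 + 222/(1 + K)²) = 642/181 + 222/(1 + K)²)
W(f, -546) + Q(53) = (642/181 + 222/(1 - 546)²) + 87 = (642/181 + 222/(-545)²) + 87 = (642/181 + 222*(1/297025)) + 87 = (642/181 + 222/297025) + 87 = 190730232/53761525 + 87 = 4867982907/53761525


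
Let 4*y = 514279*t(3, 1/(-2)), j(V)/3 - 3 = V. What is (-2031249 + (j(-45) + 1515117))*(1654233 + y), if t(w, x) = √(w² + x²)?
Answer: -854011020114 - 132750323991*√37/4 ≈ -1.0559e+12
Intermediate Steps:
j(V) = 9 + 3*V
y = 514279*√37/8 (y = (514279*√(3² + (1/(-2))²))/4 = (514279*√(9 + (-½)²))/4 = (514279*√(9 + ¼))/4 = (514279*√(37/4))/4 = (514279*(√37/2))/4 = (514279*√37/2)/4 = 514279*√37/8 ≈ 3.9103e+5)
(-2031249 + (j(-45) + 1515117))*(1654233 + y) = (-2031249 + ((9 + 3*(-45)) + 1515117))*(1654233 + 514279*√37/8) = (-2031249 + ((9 - 135) + 1515117))*(1654233 + 514279*√37/8) = (-2031249 + (-126 + 1515117))*(1654233 + 514279*√37/8) = (-2031249 + 1514991)*(1654233 + 514279*√37/8) = -516258*(1654233 + 514279*√37/8) = -854011020114 - 132750323991*√37/4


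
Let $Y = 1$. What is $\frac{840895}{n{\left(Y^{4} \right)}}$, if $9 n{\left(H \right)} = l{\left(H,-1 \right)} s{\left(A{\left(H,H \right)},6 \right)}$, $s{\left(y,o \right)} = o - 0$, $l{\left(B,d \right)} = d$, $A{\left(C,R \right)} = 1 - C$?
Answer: $- \frac{2522685}{2} \approx -1.2613 \cdot 10^{6}$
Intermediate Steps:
$s{\left(y,o \right)} = o$ ($s{\left(y,o \right)} = o + 0 = o$)
$n{\left(H \right)} = - \frac{2}{3}$ ($n{\left(H \right)} = \frac{\left(-1\right) 6}{9} = \frac{1}{9} \left(-6\right) = - \frac{2}{3}$)
$\frac{840895}{n{\left(Y^{4} \right)}} = \frac{840895}{- \frac{2}{3}} = 840895 \left(- \frac{3}{2}\right) = - \frac{2522685}{2}$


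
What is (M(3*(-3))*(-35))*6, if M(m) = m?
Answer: 1890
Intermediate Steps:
(M(3*(-3))*(-35))*6 = ((3*(-3))*(-35))*6 = -9*(-35)*6 = 315*6 = 1890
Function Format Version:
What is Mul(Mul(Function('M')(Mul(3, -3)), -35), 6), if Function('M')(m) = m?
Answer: 1890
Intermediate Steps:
Mul(Mul(Function('M')(Mul(3, -3)), -35), 6) = Mul(Mul(Mul(3, -3), -35), 6) = Mul(Mul(-9, -35), 6) = Mul(315, 6) = 1890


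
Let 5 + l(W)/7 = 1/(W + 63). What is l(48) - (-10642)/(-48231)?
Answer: -62740360/1784547 ≈ -35.158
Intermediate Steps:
l(W) = -35 + 7/(63 + W) (l(W) = -35 + 7/(W + 63) = -35 + 7/(63 + W))
l(48) - (-10642)/(-48231) = 7*(-314 - 5*48)/(63 + 48) - (-10642)/(-48231) = 7*(-314 - 240)/111 - (-10642)*(-1)/48231 = 7*(1/111)*(-554) - 1*10642/48231 = -3878/111 - 10642/48231 = -62740360/1784547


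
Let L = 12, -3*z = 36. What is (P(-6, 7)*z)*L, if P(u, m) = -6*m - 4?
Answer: 6624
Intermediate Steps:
z = -12 (z = -⅓*36 = -12)
P(u, m) = -4 - 6*m
(P(-6, 7)*z)*L = ((-4 - 6*7)*(-12))*12 = ((-4 - 42)*(-12))*12 = -46*(-12)*12 = 552*12 = 6624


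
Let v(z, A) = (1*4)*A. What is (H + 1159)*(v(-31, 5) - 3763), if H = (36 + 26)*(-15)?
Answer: -857147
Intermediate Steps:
H = -930 (H = 62*(-15) = -930)
v(z, A) = 4*A
(H + 1159)*(v(-31, 5) - 3763) = (-930 + 1159)*(4*5 - 3763) = 229*(20 - 3763) = 229*(-3743) = -857147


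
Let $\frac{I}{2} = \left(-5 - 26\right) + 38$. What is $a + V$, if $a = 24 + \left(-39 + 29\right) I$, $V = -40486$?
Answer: $-40602$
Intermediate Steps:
$I = 14$ ($I = 2 \left(\left(-5 - 26\right) + 38\right) = 2 \left(-31 + 38\right) = 2 \cdot 7 = 14$)
$a = -116$ ($a = 24 + \left(-39 + 29\right) 14 = 24 - 140 = -116$)
$a + V = -116 - 40486 = -40602$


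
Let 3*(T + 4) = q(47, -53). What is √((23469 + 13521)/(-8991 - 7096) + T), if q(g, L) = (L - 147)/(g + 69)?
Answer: 2*I*√3366227963541/1399569 ≈ 2.6218*I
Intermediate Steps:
q(g, L) = (-147 + L)/(69 + g)
T = -398/87 (T = -4 + ((-147 - 53)/(69 + 47))/3 = -4 + (-200/116)/3 = -4 + ((1/116)*(-200))/3 = -4 + (⅓)*(-50/29) = -4 - 50/87 = -398/87 ≈ -4.5747)
√((23469 + 13521)/(-8991 - 7096) + T) = √((23469 + 13521)/(-8991 - 7096) - 398/87) = √(36990/(-16087) - 398/87) = √(36990*(-1/16087) - 398/87) = √(-36990/16087 - 398/87) = √(-9620756/1399569) = 2*I*√3366227963541/1399569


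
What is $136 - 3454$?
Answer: $-3318$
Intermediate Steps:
$136 - 3454 = -3318$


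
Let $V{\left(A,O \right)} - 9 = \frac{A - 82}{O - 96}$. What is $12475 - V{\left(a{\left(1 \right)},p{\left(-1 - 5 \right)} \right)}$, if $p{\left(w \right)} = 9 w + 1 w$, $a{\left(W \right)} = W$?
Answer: $\frac{648205}{52} \approx 12465.0$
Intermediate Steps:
$p{\left(w \right)} = 10 w$ ($p{\left(w \right)} = 9 w + w = 10 w$)
$V{\left(A,O \right)} = 9 + \frac{-82 + A}{-96 + O}$ ($V{\left(A,O \right)} = 9 + \frac{A - 82}{O - 96} = 9 + \frac{-82 + A}{-96 + O}$)
$12475 - V{\left(a{\left(1 \right)},p{\left(-1 - 5 \right)} \right)} = 12475 - \frac{-946 + 1 + 9 \cdot 10 \left(-1 - 5\right)}{-96 + 10 \left(-1 - 5\right)} = 12475 - \frac{-946 + 1 + 9 \cdot 10 \left(-6\right)}{-96 + 10 \left(-6\right)} = 12475 - \frac{-946 + 1 + 9 \left(-60\right)}{-96 - 60} = 12475 - \frac{-946 + 1 - 540}{-156} = 12475 - \left(- \frac{1}{156}\right) \left(-1485\right) = 12475 - \frac{495}{52} = \frac{648205}{52}$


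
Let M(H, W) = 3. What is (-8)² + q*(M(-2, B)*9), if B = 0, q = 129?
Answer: 3547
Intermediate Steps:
(-8)² + q*(M(-2, B)*9) = (-8)² + 129*(3*9) = 64 + 129*27 = 64 + 3483 = 3547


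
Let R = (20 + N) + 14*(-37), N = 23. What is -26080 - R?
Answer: -25605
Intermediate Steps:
R = -475 (R = (20 + 23) + 14*(-37) = 43 - 518 = -475)
-26080 - R = -26080 - 1*(-475) = -26080 + 475 = -25605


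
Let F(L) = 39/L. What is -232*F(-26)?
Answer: 348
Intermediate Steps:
-232*F(-26) = -9048/(-26) = -9048*(-1)/26 = -232*(-3/2) = 348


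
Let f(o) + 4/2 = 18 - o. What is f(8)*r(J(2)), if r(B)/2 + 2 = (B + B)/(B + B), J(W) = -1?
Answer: -16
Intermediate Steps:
f(o) = 16 - o (f(o) = -2 + (18 - o) = 16 - o)
r(B) = -2 (r(B) = -4 + 2*((B + B)/(B + B)) = -4 + 2*((2*B)/((2*B))) = -4 + 2*((2*B)*(1/(2*B))) = -4 + 2*1 = -4 + 2 = -2)
f(8)*r(J(2)) = (16 - 1*8)*(-2) = (16 - 8)*(-2) = 8*(-2) = -16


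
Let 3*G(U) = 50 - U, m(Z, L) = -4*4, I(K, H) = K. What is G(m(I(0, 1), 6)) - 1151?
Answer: -1129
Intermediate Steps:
m(Z, L) = -16
G(U) = 50/3 - U/3 (G(U) = (50 - U)/3 = 50/3 - U/3)
G(m(I(0, 1), 6)) - 1151 = (50/3 - ⅓*(-16)) - 1151 = (50/3 + 16/3) - 1151 = 22 - 1151 = -1129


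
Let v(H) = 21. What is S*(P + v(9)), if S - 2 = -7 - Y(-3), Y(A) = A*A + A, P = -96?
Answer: 825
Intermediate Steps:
Y(A) = A + A² (Y(A) = A² + A = A + A²)
S = -11 (S = 2 + (-7 - (-3)*(1 - 3)) = 2 + (-7 - (-3)*(-2)) = 2 + (-7 - 1*6) = 2 + (-7 - 6) = 2 - 13 = -11)
S*(P + v(9)) = -11*(-96 + 21) = -11*(-75) = 825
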